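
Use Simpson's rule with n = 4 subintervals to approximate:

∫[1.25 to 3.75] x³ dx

f(x) = x³
a = 1.25, b = 3.75, n = 4
h = (b - a)/n = 0.625000

Simpson's rule: (h/3)[f(x₀) + 4f(x₁) + 2f(x₂) + ... + f(xₙ)]

x_0 = 1.2500, f(x_0) = 1.953125, coefficient = 1
x_1 = 1.8750, f(x_1) = 6.591797, coefficient = 4
x_2 = 2.5000, f(x_2) = 15.625000, coefficient = 2
x_3 = 3.1250, f(x_3) = 30.517578, coefficient = 4
x_4 = 3.7500, f(x_4) = 52.734375, coefficient = 1

I ≈ (0.625000/3) × 234.375000 = 48.828125
Exact value: 48.828125
Error: 0.000000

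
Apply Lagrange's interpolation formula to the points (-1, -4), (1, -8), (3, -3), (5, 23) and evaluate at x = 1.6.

Lagrange interpolation formula:
P(x) = Σ yᵢ × Lᵢ(x)
where Lᵢ(x) = Π_{j≠i} (x - xⱼ)/(xᵢ - xⱼ)

L_0(1.6) = (1.6 - 1)/(-1 - 1) × (1.6 - 3)/(-1 - 3) × (1.6 - 5)/(-1 - 5) = -0.059500
L_1(1.6) = (1.6 - (-1))/(1 - (-1)) × (1.6 - 3)/(1 - 3) × (1.6 - 5)/(1 - 5) = 0.773500
L_2(1.6) = (1.6 - (-1))/(3 - (-1)) × (1.6 - 1)/(3 - 1) × (1.6 - 5)/(3 - 5) = 0.331500
L_3(1.6) = (1.6 - (-1))/(5 - (-1)) × (1.6 - 1)/(5 - 1) × (1.6 - 3)/(5 - 3) = -0.045500

P(1.6) = (-4)×L_0(1.6) + (-8)×L_1(1.6) + (-3)×L_2(1.6) + 23×L_3(1.6)
P(1.6) = -7.991000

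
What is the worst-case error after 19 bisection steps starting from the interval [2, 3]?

Bisection error bound: |error| ≤ (b-a)/2^n
|error| ≤ (3 - 2)/2^19 = 1/2^19
|error| ≤ 0.0000019073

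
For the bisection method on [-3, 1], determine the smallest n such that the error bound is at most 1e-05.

We need (b-a)/2^n ≤ 1e-05
(1 - (-3))/2^n ≤ 1e-05
4/2^n ≤ 1e-05
2^n ≥ 400000
n ≥ log₂(400000) = 18.61
n ≥ 19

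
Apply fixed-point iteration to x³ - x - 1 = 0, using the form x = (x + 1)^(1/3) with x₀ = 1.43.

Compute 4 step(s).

Equation: x³ - x - 1 = 0
Fixed-point form: x = (x + 1)^(1/3)
x₀ = 1.43

x_1 = g(1.430000) = 1.344421
x_2 = g(1.344421) = 1.328450
x_3 = g(1.328450) = 1.325426
x_4 = g(1.325426) = 1.324853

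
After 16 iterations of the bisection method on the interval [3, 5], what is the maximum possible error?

Bisection error bound: |error| ≤ (b-a)/2^n
|error| ≤ (5 - 3)/2^16 = 2/2^16
|error| ≤ 0.0000305176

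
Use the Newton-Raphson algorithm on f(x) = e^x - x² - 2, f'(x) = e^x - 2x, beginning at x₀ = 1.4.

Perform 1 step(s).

f(x) = e^x - x² - 2
f'(x) = e^x - 2x
x₀ = 1.4

Newton-Raphson formula: x_{n+1} = x_n - f(x_n)/f'(x_n)

Iteration 1:
  f(1.400000) = 0.095200
  f'(1.400000) = 1.255200
  x_1 = 1.400000 - 0.095200/1.255200 = 1.324156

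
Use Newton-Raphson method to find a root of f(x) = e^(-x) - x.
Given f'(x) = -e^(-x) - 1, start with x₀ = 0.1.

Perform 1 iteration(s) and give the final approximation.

f(x) = e^(-x) - x
f'(x) = -e^(-x) - 1
x₀ = 0.1

Newton-Raphson formula: x_{n+1} = x_n - f(x_n)/f'(x_n)

Iteration 1:
  f(0.100000) = 0.804837
  f'(0.100000) = -1.904837
  x_1 = 0.100000 - 0.804837/(-1.904837) = 0.522523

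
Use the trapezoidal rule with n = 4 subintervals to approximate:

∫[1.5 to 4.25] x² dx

f(x) = x²
a = 1.5, b = 4.25, n = 4
h = (b - a)/n = 0.687500

Trapezoidal rule: (h/2)[f(x₀) + 2f(x₁) + 2f(x₂) + ... + f(xₙ)]

x_0 = 1.5000, f(x_0) = 2.250000, coefficient = 1
x_1 = 2.1875, f(x_1) = 4.785156, coefficient = 2
x_2 = 2.8750, f(x_2) = 8.265625, coefficient = 2
x_3 = 3.5625, f(x_3) = 12.691406, coefficient = 2
x_4 = 4.2500, f(x_4) = 18.062500, coefficient = 1

I ≈ (0.687500/2) × 71.796875 = 24.680176
Exact value: 24.463542
Error: 0.216634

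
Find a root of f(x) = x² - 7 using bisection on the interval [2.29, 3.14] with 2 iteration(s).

f(x) = x² - 7
Initial interval: [2.29, 3.14]

Iteration 1:
  c_1 = (2.290000 + 3.140000)/2 = 2.715000
  f(c_1) = f(2.715000) = 0.371225
  f(a) × f(c) < 0, new interval: [2.290000, 2.715000]
Iteration 2:
  c_2 = (2.290000 + 2.715000)/2 = 2.502500
  f(c_2) = f(2.502500) = -0.737494
  f(a) × f(c) ≥ 0, new interval: [2.502500, 2.715000]

After 2 iteration(s), the approximation is c_2 = 2.502500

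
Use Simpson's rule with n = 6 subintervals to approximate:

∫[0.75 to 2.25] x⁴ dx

f(x) = x⁴
a = 0.75, b = 2.25, n = 6
h = (b - a)/n = 0.250000

Simpson's rule: (h/3)[f(x₀) + 4f(x₁) + 2f(x₂) + ... + f(xₙ)]

x_0 = 0.7500, f(x_0) = 0.316406, coefficient = 1
x_1 = 1.0000, f(x_1) = 1.000000, coefficient = 4
x_2 = 1.2500, f(x_2) = 2.441406, coefficient = 2
x_3 = 1.5000, f(x_3) = 5.062500, coefficient = 4
x_4 = 1.7500, f(x_4) = 9.378906, coefficient = 2
x_5 = 2.0000, f(x_5) = 16.000000, coefficient = 4
x_6 = 2.2500, f(x_6) = 25.628906, coefficient = 1

I ≈ (0.250000/3) × 137.835938 = 11.486328
Exact value: 11.485547
Error: 0.000781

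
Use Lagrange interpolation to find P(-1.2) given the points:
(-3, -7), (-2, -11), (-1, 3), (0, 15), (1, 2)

Lagrange interpolation formula:
P(x) = Σ yᵢ × Lᵢ(x)
where Lᵢ(x) = Π_{j≠i} (x - xⱼ)/(xᵢ - xⱼ)

L_0(-1.2) = (-1.2 - (-2))/(-3 - (-2)) × (-1.2 - (-1))/(-3 - (-1)) × (-1.2 - 0)/(-3 - 0) × (-1.2 - 1)/(-3 - 1) = -0.017600
L_1(-1.2) = (-1.2 - (-3))/(-2 - (-3)) × (-1.2 - (-1))/(-2 - (-1)) × (-1.2 - 0)/(-2 - 0) × (-1.2 - 1)/(-2 - 1) = 0.158400
L_2(-1.2) = (-1.2 - (-3))/(-1 - (-3)) × (-1.2 - (-2))/(-1 - (-2)) × (-1.2 - 0)/(-1 - 0) × (-1.2 - 1)/(-1 - 1) = 0.950400
L_3(-1.2) = (-1.2 - (-3))/(0 - (-3)) × (-1.2 - (-2))/(0 - (-2)) × (-1.2 - (-1))/(0 - (-1)) × (-1.2 - 1)/(0 - 1) = -0.105600
L_4(-1.2) = (-1.2 - (-3))/(1 - (-3)) × (-1.2 - (-2))/(1 - (-2)) × (-1.2 - (-1))/(1 - (-1)) × (-1.2 - 0)/(1 - 0) = 0.014400

P(-1.2) = (-7)×L_0(-1.2) + (-11)×L_1(-1.2) + 3×L_2(-1.2) + 15×L_3(-1.2) + 2×L_4(-1.2)
P(-1.2) = -0.323200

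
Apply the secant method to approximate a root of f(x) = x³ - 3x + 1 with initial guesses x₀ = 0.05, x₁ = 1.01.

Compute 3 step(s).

f(x) = x³ - 3x + 1
x₀ = 0.05, x₁ = 1.01

Secant formula: x_{n+1} = x_n - f(x_n)(x_n - x_{n-1})/(f(x_n) - f(x_{n-1}))

Iteration 1:
  f(0.050000) = 0.850125
  f(1.010000) = -0.999699
  x_2 = 1.010000 - (-0.999699)×(1.010000 - 0.050000)/(-0.999699 - 0.850125)
       = 0.491188
Iteration 2:
  f(1.010000) = -0.999699
  f(0.491188) = -0.355057
  x_3 = 0.491188 - (-0.355057)×(0.491188 - 1.010000)/(-0.355057 - (-0.999699))
       = 0.205436
Iteration 3:
  f(0.491188) = -0.355057
  f(0.205436) = 0.392363
  x_4 = 0.205436 - 0.392363×(0.205436 - 0.491188)/(0.392363 - (-0.355057))
       = 0.355443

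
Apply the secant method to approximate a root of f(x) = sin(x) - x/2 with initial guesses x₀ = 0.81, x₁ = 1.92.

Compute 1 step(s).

f(x) = sin(x) - x/2
x₀ = 0.81, x₁ = 1.92

Secant formula: x_{n+1} = x_n - f(x_n)(x_n - x_{n-1})/(f(x_n) - f(x_{n-1}))

Iteration 1:
  f(0.810000) = 0.319287
  f(1.920000) = -0.020355
  x_2 = 1.920000 - (-0.020355)×(1.920000 - 0.810000)/(-0.020355 - 0.319287)
       = 1.853478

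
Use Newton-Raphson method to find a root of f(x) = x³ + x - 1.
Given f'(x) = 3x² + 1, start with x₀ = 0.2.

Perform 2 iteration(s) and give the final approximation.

f(x) = x³ + x - 1
f'(x) = 3x² + 1
x₀ = 0.2

Newton-Raphson formula: x_{n+1} = x_n - f(x_n)/f'(x_n)

Iteration 1:
  f(0.200000) = -0.792000
  f'(0.200000) = 1.120000
  x_1 = 0.200000 - (-0.792000)/1.120000 = 0.907143
Iteration 2:
  f(0.907143) = 0.653638
  f'(0.907143) = 3.468724
  x_2 = 0.907143 - 0.653638/3.468724 = 0.718705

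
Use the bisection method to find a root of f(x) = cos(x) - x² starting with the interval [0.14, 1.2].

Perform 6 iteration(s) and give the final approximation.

f(x) = cos(x) - x²
Initial interval: [0.14, 1.2]

Iteration 1:
  c_1 = (0.140000 + 1.200000)/2 = 0.670000
  f(c_1) = f(0.670000) = 0.334922
  f(a) × f(c) ≥ 0, new interval: [0.670000, 1.200000]
Iteration 2:
  c_2 = (0.670000 + 1.200000)/2 = 0.935000
  f(c_2) = f(0.935000) = -0.280407
  f(a) × f(c) < 0, new interval: [0.670000, 0.935000]
Iteration 3:
  c_3 = (0.670000 + 0.935000)/2 = 0.802500
  f(c_3) = f(0.802500) = 0.050905
  f(a) × f(c) ≥ 0, new interval: [0.802500, 0.935000]
Iteration 4:
  c_4 = (0.802500 + 0.935000)/2 = 0.868750
  f(c_4) = f(0.868750) = -0.108945
  f(a) × f(c) < 0, new interval: [0.802500, 0.868750]
Iteration 5:
  c_5 = (0.802500 + 0.868750)/2 = 0.835625
  f(c_5) = f(0.835625) = -0.027555
  f(a) × f(c) < 0, new interval: [0.802500, 0.835625]
Iteration 6:
  c_6 = (0.802500 + 0.835625)/2 = 0.819063
  f(c_6) = f(0.819063) = 0.012043
  f(a) × f(c) ≥ 0, new interval: [0.819063, 0.835625]

After 6 iteration(s), the approximation is c_6 = 0.819063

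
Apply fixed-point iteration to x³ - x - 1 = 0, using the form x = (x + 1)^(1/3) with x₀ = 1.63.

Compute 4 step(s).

Equation: x³ - x - 1 = 0
Fixed-point form: x = (x + 1)^(1/3)
x₀ = 1.63

x_1 = g(1.630000) = 1.380337
x_2 = g(1.380337) = 1.335200
x_3 = g(1.335200) = 1.326706
x_4 = g(1.326706) = 1.325095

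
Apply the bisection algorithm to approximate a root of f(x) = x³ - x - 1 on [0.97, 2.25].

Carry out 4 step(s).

f(x) = x³ - x - 1
Initial interval: [0.97, 2.25]

Iteration 1:
  c_1 = (0.970000 + 2.250000)/2 = 1.610000
  f(c_1) = f(1.610000) = 1.563281
  f(a) × f(c) < 0, new interval: [0.970000, 1.610000]
Iteration 2:
  c_2 = (0.970000 + 1.610000)/2 = 1.290000
  f(c_2) = f(1.290000) = -0.143311
  f(a) × f(c) ≥ 0, new interval: [1.290000, 1.610000]
Iteration 3:
  c_3 = (1.290000 + 1.610000)/2 = 1.450000
  f(c_3) = f(1.450000) = 0.598625
  f(a) × f(c) < 0, new interval: [1.290000, 1.450000]
Iteration 4:
  c_4 = (1.290000 + 1.450000)/2 = 1.370000
  f(c_4) = f(1.370000) = 0.201353
  f(a) × f(c) < 0, new interval: [1.290000, 1.370000]

After 4 iteration(s), the approximation is c_4 = 1.370000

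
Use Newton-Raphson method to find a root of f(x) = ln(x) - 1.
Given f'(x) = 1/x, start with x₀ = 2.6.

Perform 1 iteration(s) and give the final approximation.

f(x) = ln(x) - 1
f'(x) = 1/x
x₀ = 2.6

Newton-Raphson formula: x_{n+1} = x_n - f(x_n)/f'(x_n)

Iteration 1:
  f(2.600000) = -0.044489
  f'(2.600000) = 0.384615
  x_1 = 2.600000 - (-0.044489)/0.384615 = 2.715670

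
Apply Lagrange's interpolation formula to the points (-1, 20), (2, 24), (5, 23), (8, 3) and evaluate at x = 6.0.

Lagrange interpolation formula:
P(x) = Σ yᵢ × Lᵢ(x)
where Lᵢ(x) = Π_{j≠i} (x - xⱼ)/(xᵢ - xⱼ)

L_0(6.0) = (6.0 - 2)/(-1 - 2) × (6.0 - 5)/(-1 - 5) × (6.0 - 8)/(-1 - 8) = 0.049383
L_1(6.0) = (6.0 - (-1))/(2 - (-1)) × (6.0 - 5)/(2 - 5) × (6.0 - 8)/(2 - 8) = -0.259259
L_2(6.0) = (6.0 - (-1))/(5 - (-1)) × (6.0 - 2)/(5 - 2) × (6.0 - 8)/(5 - 8) = 1.037037
L_3(6.0) = (6.0 - (-1))/(8 - (-1)) × (6.0 - 2)/(8 - 2) × (6.0 - 5)/(8 - 5) = 0.172840

P(6.0) = 20×L_0(6.0) + 24×L_1(6.0) + 23×L_2(6.0) + 3×L_3(6.0)
P(6.0) = 19.135802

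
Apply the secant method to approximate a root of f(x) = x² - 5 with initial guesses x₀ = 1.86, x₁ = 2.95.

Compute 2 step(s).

f(x) = x² - 5
x₀ = 1.86, x₁ = 2.95

Secant formula: x_{n+1} = x_n - f(x_n)(x_n - x_{n-1})/(f(x_n) - f(x_{n-1}))

Iteration 1:
  f(1.860000) = -1.540400
  f(2.950000) = 3.702500
  x_2 = 2.950000 - 3.702500×(2.950000 - 1.860000)/(3.702500 - (-1.540400))
       = 2.180249
Iteration 2:
  f(2.950000) = 3.702500
  f(2.180249) = -0.246512
  x_3 = 2.180249 - (-0.246512)×(2.180249 - 2.950000)/(-0.246512 - 3.702500)
       = 2.228300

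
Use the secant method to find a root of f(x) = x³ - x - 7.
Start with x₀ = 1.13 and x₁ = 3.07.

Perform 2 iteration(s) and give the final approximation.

f(x) = x³ - x - 7
x₀ = 1.13, x₁ = 3.07

Secant formula: x_{n+1} = x_n - f(x_n)(x_n - x_{n-1})/(f(x_n) - f(x_{n-1}))

Iteration 1:
  f(1.130000) = -6.687103
  f(3.070000) = 18.864443
  x_2 = 3.070000 - 18.864443×(3.070000 - 1.130000)/(18.864443 - (-6.687103))
       = 1.637718
Iteration 2:
  f(3.070000) = 18.864443
  f(1.637718) = -4.245161
  x_3 = 1.637718 - (-4.245161)×(1.637718 - 3.070000)/(-4.245161 - 18.864443)
       = 1.900824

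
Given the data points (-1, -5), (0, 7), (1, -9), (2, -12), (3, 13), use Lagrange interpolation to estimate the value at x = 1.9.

Lagrange interpolation formula:
P(x) = Σ yᵢ × Lᵢ(x)
where Lᵢ(x) = Π_{j≠i} (x - xⱼ)/(xᵢ - xⱼ)

L_0(1.9) = (1.9 - 0)/(-1 - 0) × (1.9 - 1)/(-1 - 1) × (1.9 - 2)/(-1 - 2) × (1.9 - 3)/(-1 - 3) = 0.007838
L_1(1.9) = (1.9 - (-1))/(0 - (-1)) × (1.9 - 1)/(0 - 1) × (1.9 - 2)/(0 - 2) × (1.9 - 3)/(0 - 3) = -0.047850
L_2(1.9) = (1.9 - (-1))/(1 - (-1)) × (1.9 - 0)/(1 - 0) × (1.9 - 2)/(1 - 2) × (1.9 - 3)/(1 - 3) = 0.151525
L_3(1.9) = (1.9 - (-1))/(2 - (-1)) × (1.9 - 0)/(2 - 0) × (1.9 - 1)/(2 - 1) × (1.9 - 3)/(2 - 3) = 0.909150
L_4(1.9) = (1.9 - (-1))/(3 - (-1)) × (1.9 - 0)/(3 - 0) × (1.9 - 1)/(3 - 1) × (1.9 - 2)/(3 - 2) = -0.020663

P(1.9) = (-5)×L_0(1.9) + 7×L_1(1.9) + (-9)×L_2(1.9) + (-12)×L_3(1.9) + 13×L_4(1.9)
P(1.9) = -12.916275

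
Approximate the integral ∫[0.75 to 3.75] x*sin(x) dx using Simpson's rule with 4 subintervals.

f(x) = x*sin(x)
a = 0.75, b = 3.75, n = 4
h = (b - a)/n = 0.750000

Simpson's rule: (h/3)[f(x₀) + 4f(x₁) + 2f(x₂) + ... + f(xₙ)]

x_0 = 0.7500, f(x_0) = 0.511229, coefficient = 1
x_1 = 1.5000, f(x_1) = 1.496242, coefficient = 4
x_2 = 2.2500, f(x_2) = 1.750665, coefficient = 2
x_3 = 3.0000, f(x_3) = 0.423360, coefficient = 4
x_4 = 3.7500, f(x_4) = -2.143355, coefficient = 1

I ≈ (0.750000/3) × 9.547614 = 2.386903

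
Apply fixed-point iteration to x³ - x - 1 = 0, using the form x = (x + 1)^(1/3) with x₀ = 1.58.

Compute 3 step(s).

Equation: x³ - x - 1 = 0
Fixed-point form: x = (x + 1)^(1/3)
x₀ = 1.58

x_1 = g(1.580000) = 1.371534
x_2 = g(1.371534) = 1.333551
x_3 = g(1.333551) = 1.326394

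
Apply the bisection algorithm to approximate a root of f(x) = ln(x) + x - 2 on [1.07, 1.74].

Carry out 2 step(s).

f(x) = ln(x) + x - 2
Initial interval: [1.07, 1.74]

Iteration 1:
  c_1 = (1.070000 + 1.740000)/2 = 1.405000
  f(c_1) = f(1.405000) = -0.254963
  f(a) × f(c) ≥ 0, new interval: [1.405000, 1.740000]
Iteration 2:
  c_2 = (1.405000 + 1.740000)/2 = 1.572500
  f(c_2) = f(1.572500) = 0.025167
  f(a) × f(c) < 0, new interval: [1.405000, 1.572500]

After 2 iteration(s), the approximation is c_2 = 1.572500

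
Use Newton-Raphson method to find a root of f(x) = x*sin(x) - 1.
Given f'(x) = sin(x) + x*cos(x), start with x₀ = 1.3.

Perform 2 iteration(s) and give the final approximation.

f(x) = x*sin(x) - 1
f'(x) = sin(x) + x*cos(x)
x₀ = 1.3

Newton-Raphson formula: x_{n+1} = x_n - f(x_n)/f'(x_n)

Iteration 1:
  f(1.300000) = 0.252626
  f'(1.300000) = 1.311307
  x_1 = 1.300000 - 0.252626/1.311307 = 1.107348
Iteration 2:
  f(1.107348) = -0.009459
  f'(1.107348) = 1.389540
  x_2 = 1.107348 - (-0.009459)/1.389540 = 1.114155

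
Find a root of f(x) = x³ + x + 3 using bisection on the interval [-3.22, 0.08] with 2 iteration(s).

f(x) = x³ + x + 3
Initial interval: [-3.22, 0.08]

Iteration 1:
  c_1 = (-3.220000 + 0.080000)/2 = -1.570000
  f(c_1) = f(-1.570000) = -2.439893
  f(a) × f(c) ≥ 0, new interval: [-1.570000, 0.080000]
Iteration 2:
  c_2 = (-1.570000 + 0.080000)/2 = -0.745000
  f(c_2) = f(-0.745000) = 1.841506
  f(a) × f(c) < 0, new interval: [-1.570000, -0.745000]

After 2 iteration(s), the approximation is c_2 = -0.745000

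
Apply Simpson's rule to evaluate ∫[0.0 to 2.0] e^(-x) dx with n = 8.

f(x) = e^(-x)
a = 0.0, b = 2.0, n = 8
h = (b - a)/n = 0.250000

Simpson's rule: (h/3)[f(x₀) + 4f(x₁) + 2f(x₂) + ... + f(xₙ)]

x_0 = 0.0000, f(x_0) = 1.000000, coefficient = 1
x_1 = 0.2500, f(x_1) = 0.778801, coefficient = 4
x_2 = 0.5000, f(x_2) = 0.606531, coefficient = 2
x_3 = 0.7500, f(x_3) = 0.472367, coefficient = 4
x_4 = 1.0000, f(x_4) = 0.367879, coefficient = 2
x_5 = 1.2500, f(x_5) = 0.286505, coefficient = 4
x_6 = 1.5000, f(x_6) = 0.223130, coefficient = 2
x_7 = 1.7500, f(x_7) = 0.173774, coefficient = 4
x_8 = 2.0000, f(x_8) = 0.135335, coefficient = 1

I ≈ (0.250000/3) × 10.376200 = 0.864683
Exact value: 0.864665
Error: 0.000019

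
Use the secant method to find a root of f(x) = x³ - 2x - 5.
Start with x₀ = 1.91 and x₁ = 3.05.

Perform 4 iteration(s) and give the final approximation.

f(x) = x³ - 2x - 5
x₀ = 1.91, x₁ = 3.05

Secant formula: x_{n+1} = x_n - f(x_n)(x_n - x_{n-1})/(f(x_n) - f(x_{n-1}))

Iteration 1:
  f(1.910000) = -1.852129
  f(3.050000) = 17.272625
  x_2 = 3.050000 - 17.272625×(3.050000 - 1.910000)/(17.272625 - (-1.852129))
       = 2.020403
Iteration 2:
  f(3.050000) = 17.272625
  f(2.020403) = -0.793466
  x_3 = 2.020403 - (-0.793466)×(2.020403 - 3.050000)/(-0.793466 - 17.272625)
       = 2.065623
Iteration 3:
  f(2.020403) = -0.793466
  f(2.065623) = -0.317650
  x_4 = 2.065623 - (-0.317650)×(2.065623 - 2.020403)/(-0.317650 - (-0.793466))
       = 2.095811
Iteration 4:
  f(2.065623) = -0.317650
  f(2.095811) = 0.014073
  x_5 = 2.095811 - 0.014073×(2.095811 - 2.065623)/(0.014073 - (-0.317650))
       = 2.094531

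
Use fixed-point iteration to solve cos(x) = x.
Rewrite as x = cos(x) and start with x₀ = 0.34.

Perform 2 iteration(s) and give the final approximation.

Equation: cos(x) = x
Fixed-point form: x = cos(x)
x₀ = 0.34

x_1 = g(0.340000) = 0.942755
x_2 = g(0.942755) = 0.587561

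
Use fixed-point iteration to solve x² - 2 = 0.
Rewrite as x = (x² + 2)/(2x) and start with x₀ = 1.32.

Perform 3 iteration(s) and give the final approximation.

Equation: x² - 2 = 0
Fixed-point form: x = (x² + 2)/(2x)
x₀ = 1.32

x_1 = g(1.320000) = 1.417576
x_2 = g(1.417576) = 1.414218
x_3 = g(1.414218) = 1.414214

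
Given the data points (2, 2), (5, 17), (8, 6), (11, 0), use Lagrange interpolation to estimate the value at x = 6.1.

Lagrange interpolation formula:
P(x) = Σ yᵢ × Lᵢ(x)
where Lᵢ(x) = Π_{j≠i} (x - xⱼ)/(xᵢ - xⱼ)

L_0(6.1) = (6.1 - 5)/(2 - 5) × (6.1 - 8)/(2 - 8) × (6.1 - 11)/(2 - 11) = -0.063216
L_1(6.1) = (6.1 - 2)/(5 - 2) × (6.1 - 8)/(5 - 8) × (6.1 - 11)/(5 - 11) = 0.706870
L_2(6.1) = (6.1 - 2)/(8 - 2) × (6.1 - 5)/(8 - 5) × (6.1 - 11)/(8 - 11) = 0.409241
L_3(6.1) = (6.1 - 2)/(11 - 2) × (6.1 - 5)/(11 - 5) × (6.1 - 8)/(11 - 8) = -0.052895

P(6.1) = 2×L_0(6.1) + 17×L_1(6.1) + 6×L_2(6.1) + 0×L_3(6.1)
P(6.1) = 14.345809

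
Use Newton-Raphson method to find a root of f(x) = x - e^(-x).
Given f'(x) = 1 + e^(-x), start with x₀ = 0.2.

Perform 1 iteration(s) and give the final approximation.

f(x) = x - e^(-x)
f'(x) = 1 + e^(-x)
x₀ = 0.2

Newton-Raphson formula: x_{n+1} = x_n - f(x_n)/f'(x_n)

Iteration 1:
  f(0.200000) = -0.618731
  f'(0.200000) = 1.818731
  x_1 = 0.200000 - (-0.618731)/1.818731 = 0.540199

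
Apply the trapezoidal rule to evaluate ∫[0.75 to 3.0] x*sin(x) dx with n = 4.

f(x) = x*sin(x)
a = 0.75, b = 3.0, n = 4
h = (b - a)/n = 0.562500

Trapezoidal rule: (h/2)[f(x₀) + 2f(x₁) + 2f(x₂) + ... + f(xₙ)]

x_0 = 0.7500, f(x_0) = 0.511229, coefficient = 1
x_1 = 1.3125, f(x_1) = 1.268960, coefficient = 2
x_2 = 1.8750, f(x_2) = 1.788911, coefficient = 2
x_3 = 2.4375, f(x_3) = 1.577897, coefficient = 2
x_4 = 3.0000, f(x_4) = 0.423360, coefficient = 1

I ≈ (0.562500/2) × 10.206125 = 2.870473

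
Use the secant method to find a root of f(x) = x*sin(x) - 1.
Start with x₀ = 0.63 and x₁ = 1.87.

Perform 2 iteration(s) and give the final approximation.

f(x) = x*sin(x) - 1
x₀ = 0.63, x₁ = 1.87

Secant formula: x_{n+1} = x_n - f(x_n)(x_n - x_{n-1})/(f(x_n) - f(x_{n-1}))

Iteration 1:
  f(0.630000) = -0.628839
  f(1.870000) = 0.786919
  x_2 = 1.870000 - 0.786919×(1.870000 - 0.630000)/(0.786919 - (-0.628839))
       = 1.180772
Iteration 2:
  f(1.870000) = 0.786919
  f(1.180772) = 0.092096
  x_3 = 1.180772 - 0.092096×(1.180772 - 1.870000)/(0.092096 - 0.786919)
       = 1.089418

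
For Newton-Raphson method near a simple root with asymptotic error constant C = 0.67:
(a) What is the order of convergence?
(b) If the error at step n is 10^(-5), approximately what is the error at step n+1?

(a) Newton-Raphson has quadratic (order 2) convergence near simple roots.
    This means |e_{n+1}| ≈ C|e_n|².

(b) With |e_n| = 10^(-5) and C = 0.67:
    |e_{n+1}| ≈ 0.67 × (10^(-5))² = 0.67 × 10^(-10)

(a) 2 (quadratic); (b) |e_{n+1}| ≈ 6.700e-11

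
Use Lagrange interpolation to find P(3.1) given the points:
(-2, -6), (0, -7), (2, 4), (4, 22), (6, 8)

Lagrange interpolation formula:
P(x) = Σ yᵢ × Lᵢ(x)
where Lᵢ(x) = Π_{j≠i} (x - xⱼ)/(xᵢ - xⱼ)

L_0(3.1) = (3.1 - 0)/(-2 - 0) × (3.1 - 2)/(-2 - 2) × (3.1 - 4)/(-2 - 4) × (3.1 - 6)/(-2 - 6) = 0.023177
L_1(3.1) = (3.1 - (-2))/(0 - (-2)) × (3.1 - 2)/(0 - 2) × (3.1 - 4)/(0 - 4) × (3.1 - 6)/(0 - 6) = -0.152522
L_2(3.1) = (3.1 - (-2))/(2 - (-2)) × (3.1 - 0)/(2 - 0) × (3.1 - 4)/(2 - 4) × (3.1 - 6)/(2 - 6) = 0.644752
L_3(3.1) = (3.1 - (-2))/(4 - (-2)) × (3.1 - 0)/(4 - 0) × (3.1 - 2)/(4 - 2) × (3.1 - 6)/(4 - 6) = 0.525353
L_4(3.1) = (3.1 - (-2))/(6 - (-2)) × (3.1 - 0)/(6 - 0) × (3.1 - 2)/(6 - 2) × (3.1 - 4)/(6 - 4) = -0.040760

P(3.1) = (-6)×L_0(3.1) + (-7)×L_1(3.1) + 4×L_2(3.1) + 22×L_3(3.1) + 8×L_4(3.1)
P(3.1) = 14.739283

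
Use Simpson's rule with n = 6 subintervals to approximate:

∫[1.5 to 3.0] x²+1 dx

f(x) = x²+1
a = 1.5, b = 3.0, n = 6
h = (b - a)/n = 0.250000

Simpson's rule: (h/3)[f(x₀) + 4f(x₁) + 2f(x₂) + ... + f(xₙ)]

x_0 = 1.5000, f(x_0) = 3.250000, coefficient = 1
x_1 = 1.7500, f(x_1) = 4.062500, coefficient = 4
x_2 = 2.0000, f(x_2) = 5.000000, coefficient = 2
x_3 = 2.2500, f(x_3) = 6.062500, coefficient = 4
x_4 = 2.5000, f(x_4) = 7.250000, coefficient = 2
x_5 = 2.7500, f(x_5) = 8.562500, coefficient = 4
x_6 = 3.0000, f(x_6) = 10.000000, coefficient = 1

I ≈ (0.250000/3) × 112.500000 = 9.375000
Exact value: 9.375000
Error: 0.000000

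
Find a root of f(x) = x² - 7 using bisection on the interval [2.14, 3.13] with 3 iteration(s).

f(x) = x² - 7
Initial interval: [2.14, 3.13]

Iteration 1:
  c_1 = (2.140000 + 3.130000)/2 = 2.635000
  f(c_1) = f(2.635000) = -0.056775
  f(a) × f(c) ≥ 0, new interval: [2.635000, 3.130000]
Iteration 2:
  c_2 = (2.635000 + 3.130000)/2 = 2.882500
  f(c_2) = f(2.882500) = 1.308806
  f(a) × f(c) < 0, new interval: [2.635000, 2.882500]
Iteration 3:
  c_3 = (2.635000 + 2.882500)/2 = 2.758750
  f(c_3) = f(2.758750) = 0.610702
  f(a) × f(c) < 0, new interval: [2.635000, 2.758750]

After 3 iteration(s), the approximation is c_3 = 2.758750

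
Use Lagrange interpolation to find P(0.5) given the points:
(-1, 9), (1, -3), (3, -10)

Lagrange interpolation formula:
P(x) = Σ yᵢ × Lᵢ(x)
where Lᵢ(x) = Π_{j≠i} (x - xⱼ)/(xᵢ - xⱼ)

L_0(0.5) = (0.5 - 1)/(-1 - 1) × (0.5 - 3)/(-1 - 3) = 0.156250
L_1(0.5) = (0.5 - (-1))/(1 - (-1)) × (0.5 - 3)/(1 - 3) = 0.937500
L_2(0.5) = (0.5 - (-1))/(3 - (-1)) × (0.5 - 1)/(3 - 1) = -0.093750

P(0.5) = 9×L_0(0.5) + (-3)×L_1(0.5) + (-10)×L_2(0.5)
P(0.5) = -0.468750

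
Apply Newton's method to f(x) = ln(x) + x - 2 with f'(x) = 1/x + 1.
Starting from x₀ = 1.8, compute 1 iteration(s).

f(x) = ln(x) + x - 2
f'(x) = 1/x + 1
x₀ = 1.8

Newton-Raphson formula: x_{n+1} = x_n - f(x_n)/f'(x_n)

Iteration 1:
  f(1.800000) = 0.387787
  f'(1.800000) = 1.555556
  x_1 = 1.800000 - 0.387787/1.555556 = 1.550709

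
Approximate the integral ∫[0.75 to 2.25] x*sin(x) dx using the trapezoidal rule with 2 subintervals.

f(x) = x*sin(x)
a = 0.75, b = 2.25, n = 2
h = (b - a)/n = 0.750000

Trapezoidal rule: (h/2)[f(x₀) + 2f(x₁) + 2f(x₂) + ... + f(xₙ)]

x_0 = 0.7500, f(x_0) = 0.511229, coefficient = 1
x_1 = 1.5000, f(x_1) = 1.496242, coefficient = 2
x_2 = 2.2500, f(x_2) = 1.750665, coefficient = 1

I ≈ (0.750000/2) × 5.254379 = 1.970392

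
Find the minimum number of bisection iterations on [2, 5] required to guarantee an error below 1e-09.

We need (b-a)/2^n ≤ 1e-09
(5 - 2)/2^n ≤ 1e-09
3/2^n ≤ 1e-09
2^n ≥ 3000000000
n ≥ log₂(3000000000) = 31.48
n ≥ 32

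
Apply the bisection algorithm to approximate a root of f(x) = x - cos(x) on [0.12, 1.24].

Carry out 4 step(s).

f(x) = x - cos(x)
Initial interval: [0.12, 1.24]

Iteration 1:
  c_1 = (0.120000 + 1.240000)/2 = 0.680000
  f(c_1) = f(0.680000) = -0.097573
  f(a) × f(c) ≥ 0, new interval: [0.680000, 1.240000]
Iteration 2:
  c_2 = (0.680000 + 1.240000)/2 = 0.960000
  f(c_2) = f(0.960000) = 0.386480
  f(a) × f(c) < 0, new interval: [0.680000, 0.960000]
Iteration 3:
  c_3 = (0.680000 + 0.960000)/2 = 0.820000
  f(c_3) = f(0.820000) = 0.137779
  f(a) × f(c) < 0, new interval: [0.680000, 0.820000]
Iteration 4:
  c_4 = (0.680000 + 0.820000)/2 = 0.750000
  f(c_4) = f(0.750000) = 0.018311
  f(a) × f(c) < 0, new interval: [0.680000, 0.750000]

After 4 iteration(s), the approximation is c_4 = 0.750000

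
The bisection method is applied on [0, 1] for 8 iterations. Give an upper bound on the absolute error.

Bisection error bound: |error| ≤ (b-a)/2^n
|error| ≤ (1 - 0)/2^8 = 1/2^8
|error| ≤ 0.0039062500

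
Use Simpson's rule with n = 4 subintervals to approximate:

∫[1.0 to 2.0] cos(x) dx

f(x) = cos(x)
a = 1.0, b = 2.0, n = 4
h = (b - a)/n = 0.250000

Simpson's rule: (h/3)[f(x₀) + 4f(x₁) + 2f(x₂) + ... + f(xₙ)]

x_0 = 1.0000, f(x_0) = 0.540302, coefficient = 1
x_1 = 1.2500, f(x_1) = 0.315322, coefficient = 4
x_2 = 1.5000, f(x_2) = 0.070737, coefficient = 2
x_3 = 1.7500, f(x_3) = -0.178246, coefficient = 4
x_4 = 2.0000, f(x_4) = -0.416147, coefficient = 1

I ≈ (0.250000/3) × 0.813935 = 0.067828
Exact value: 0.067826
Error: 0.000001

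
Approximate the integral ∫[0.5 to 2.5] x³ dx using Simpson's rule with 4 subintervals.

f(x) = x³
a = 0.5, b = 2.5, n = 4
h = (b - a)/n = 0.500000

Simpson's rule: (h/3)[f(x₀) + 4f(x₁) + 2f(x₂) + ... + f(xₙ)]

x_0 = 0.5000, f(x_0) = 0.125000, coefficient = 1
x_1 = 1.0000, f(x_1) = 1.000000, coefficient = 4
x_2 = 1.5000, f(x_2) = 3.375000, coefficient = 2
x_3 = 2.0000, f(x_3) = 8.000000, coefficient = 4
x_4 = 2.5000, f(x_4) = 15.625000, coefficient = 1

I ≈ (0.500000/3) × 58.500000 = 9.750000
Exact value: 9.750000
Error: 0.000000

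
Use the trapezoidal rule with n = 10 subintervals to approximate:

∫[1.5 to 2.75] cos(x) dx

f(x) = cos(x)
a = 1.5, b = 2.75, n = 10
h = (b - a)/n = 0.125000

Trapezoidal rule: (h/2)[f(x₀) + 2f(x₁) + 2f(x₂) + ... + f(xₙ)]

x_0 = 1.5000, f(x_0) = 0.070737, coefficient = 1
x_1 = 1.6250, f(x_1) = -0.054177, coefficient = 2
x_2 = 1.7500, f(x_2) = -0.178246, coefficient = 2
x_3 = 1.8750, f(x_3) = -0.299534, coefficient = 2
x_4 = 2.0000, f(x_4) = -0.416147, coefficient = 2
x_5 = 2.1250, f(x_5) = -0.526266, coefficient = 2
x_6 = 2.2500, f(x_6) = -0.628174, coefficient = 2
x_7 = 2.3750, f(x_7) = -0.720278, coefficient = 2
x_8 = 2.5000, f(x_8) = -0.801144, coefficient = 2
x_9 = 2.6250, f(x_9) = -0.869507, coefficient = 2
x_10 = 2.7500, f(x_10) = -0.924302, coefficient = 1

I ≈ (0.125000/2) × -9.840511 = -0.615032
Exact value: -0.615834
Error: 0.000802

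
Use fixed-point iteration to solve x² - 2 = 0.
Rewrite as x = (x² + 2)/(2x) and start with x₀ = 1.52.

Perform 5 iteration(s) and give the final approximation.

Equation: x² - 2 = 0
Fixed-point form: x = (x² + 2)/(2x)
x₀ = 1.52

x_1 = g(1.520000) = 1.417895
x_2 = g(1.417895) = 1.414218
x_3 = g(1.414218) = 1.414214
x_4 = g(1.414214) = 1.414214
x_5 = g(1.414214) = 1.414214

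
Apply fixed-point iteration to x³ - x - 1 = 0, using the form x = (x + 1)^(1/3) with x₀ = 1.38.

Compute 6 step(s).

Equation: x³ - x - 1 = 0
Fixed-point form: x = (x + 1)^(1/3)
x₀ = 1.38

x_1 = g(1.380000) = 1.335136
x_2 = g(1.335136) = 1.326694
x_3 = g(1.326694) = 1.325093
x_4 = g(1.325093) = 1.324789
x_5 = g(1.324789) = 1.324731
x_6 = g(1.324731) = 1.324721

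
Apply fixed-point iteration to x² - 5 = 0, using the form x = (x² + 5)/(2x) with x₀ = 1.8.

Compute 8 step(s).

Equation: x² - 5 = 0
Fixed-point form: x = (x² + 5)/(2x)
x₀ = 1.8

x_1 = g(1.800000) = 2.288889
x_2 = g(2.288889) = 2.236677
x_3 = g(2.236677) = 2.236068
x_4 = g(2.236068) = 2.236068
x_5 = g(2.236068) = 2.236068
x_6 = g(2.236068) = 2.236068
x_7 = g(2.236068) = 2.236068
x_8 = g(2.236068) = 2.236068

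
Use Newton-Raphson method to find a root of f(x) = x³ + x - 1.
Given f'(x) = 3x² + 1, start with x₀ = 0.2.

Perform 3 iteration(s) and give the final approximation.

f(x) = x³ + x - 1
f'(x) = 3x² + 1
x₀ = 0.2

Newton-Raphson formula: x_{n+1} = x_n - f(x_n)/f'(x_n)

Iteration 1:
  f(0.200000) = -0.792000
  f'(0.200000) = 1.120000
  x_1 = 0.200000 - (-0.792000)/1.120000 = 0.907143
Iteration 2:
  f(0.907143) = 0.653638
  f'(0.907143) = 3.468724
  x_2 = 0.907143 - 0.653638/3.468724 = 0.718705
Iteration 3:
  f(0.718705) = 0.089943
  f'(0.718705) = 2.549612
  x_3 = 0.718705 - 0.089943/2.549612 = 0.683428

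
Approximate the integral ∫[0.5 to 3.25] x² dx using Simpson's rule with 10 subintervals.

f(x) = x²
a = 0.5, b = 3.25, n = 10
h = (b - a)/n = 0.275000

Simpson's rule: (h/3)[f(x₀) + 4f(x₁) + 2f(x₂) + ... + f(xₙ)]

x_0 = 0.5000, f(x_0) = 0.250000, coefficient = 1
x_1 = 0.7750, f(x_1) = 0.600625, coefficient = 4
x_2 = 1.0500, f(x_2) = 1.102500, coefficient = 2
x_3 = 1.3250, f(x_3) = 1.755625, coefficient = 4
x_4 = 1.6000, f(x_4) = 2.560000, coefficient = 2
x_5 = 1.8750, f(x_5) = 3.515625, coefficient = 4
x_6 = 2.1500, f(x_6) = 4.622500, coefficient = 2
x_7 = 2.4250, f(x_7) = 5.880625, coefficient = 4
x_8 = 2.7000, f(x_8) = 7.290000, coefficient = 2
x_9 = 2.9750, f(x_9) = 8.850625, coefficient = 4
x_10 = 3.2500, f(x_10) = 10.562500, coefficient = 1

I ≈ (0.275000/3) × 124.375000 = 11.401042
Exact value: 11.401042
Error: 0.000000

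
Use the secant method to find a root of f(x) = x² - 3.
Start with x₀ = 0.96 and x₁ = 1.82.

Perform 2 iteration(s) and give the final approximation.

f(x) = x² - 3
x₀ = 0.96, x₁ = 1.82

Secant formula: x_{n+1} = x_n - f(x_n)(x_n - x_{n-1})/(f(x_n) - f(x_{n-1}))

Iteration 1:
  f(0.960000) = -2.078400
  f(1.820000) = 0.312400
  x_2 = 1.820000 - 0.312400×(1.820000 - 0.960000)/(0.312400 - (-2.078400))
       = 1.707626
Iteration 2:
  f(1.820000) = 0.312400
  f(1.707626) = -0.084014
  x_3 = 1.707626 - (-0.084014)×(1.707626 - 1.820000)/(-0.084014 - 0.312400)
       = 1.731442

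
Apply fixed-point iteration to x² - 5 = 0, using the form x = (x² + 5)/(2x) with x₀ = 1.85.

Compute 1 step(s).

Equation: x² - 5 = 0
Fixed-point form: x = (x² + 5)/(2x)
x₀ = 1.85

x_1 = g(1.850000) = 2.276351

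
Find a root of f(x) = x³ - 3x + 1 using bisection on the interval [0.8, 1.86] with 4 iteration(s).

f(x) = x³ - 3x + 1
Initial interval: [0.8, 1.86]

Iteration 1:
  c_1 = (0.800000 + 1.860000)/2 = 1.330000
  f(c_1) = f(1.330000) = -0.637363
  f(a) × f(c) ≥ 0, new interval: [1.330000, 1.860000]
Iteration 2:
  c_2 = (1.330000 + 1.860000)/2 = 1.595000
  f(c_2) = f(1.595000) = 0.272720
  f(a) × f(c) < 0, new interval: [1.330000, 1.595000]
Iteration 3:
  c_3 = (1.330000 + 1.595000)/2 = 1.462500
  f(c_3) = f(1.462500) = -0.259350
  f(a) × f(c) ≥ 0, new interval: [1.462500, 1.595000]
Iteration 4:
  c_4 = (1.462500 + 1.595000)/2 = 1.528750
  f(c_4) = f(1.528750) = -0.013444
  f(a) × f(c) ≥ 0, new interval: [1.528750, 1.595000]

After 4 iteration(s), the approximation is c_4 = 1.528750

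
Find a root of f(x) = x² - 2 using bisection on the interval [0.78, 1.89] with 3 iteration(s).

f(x) = x² - 2
Initial interval: [0.78, 1.89]

Iteration 1:
  c_1 = (0.780000 + 1.890000)/2 = 1.335000
  f(c_1) = f(1.335000) = -0.217775
  f(a) × f(c) ≥ 0, new interval: [1.335000, 1.890000]
Iteration 2:
  c_2 = (1.335000 + 1.890000)/2 = 1.612500
  f(c_2) = f(1.612500) = 0.600156
  f(a) × f(c) < 0, new interval: [1.335000, 1.612500]
Iteration 3:
  c_3 = (1.335000 + 1.612500)/2 = 1.473750
  f(c_3) = f(1.473750) = 0.171939
  f(a) × f(c) < 0, new interval: [1.335000, 1.473750]

After 3 iteration(s), the approximation is c_3 = 1.473750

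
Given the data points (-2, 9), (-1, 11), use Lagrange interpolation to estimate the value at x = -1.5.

Lagrange interpolation formula:
P(x) = Σ yᵢ × Lᵢ(x)
where Lᵢ(x) = Π_{j≠i} (x - xⱼ)/(xᵢ - xⱼ)

L_0(-1.5) = (-1.5 - (-1))/(-2 - (-1)) = 0.500000
L_1(-1.5) = (-1.5 - (-2))/(-1 - (-2)) = 0.500000

P(-1.5) = 9×L_0(-1.5) + 11×L_1(-1.5)
P(-1.5) = 10.000000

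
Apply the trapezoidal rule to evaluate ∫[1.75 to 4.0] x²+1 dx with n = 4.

f(x) = x²+1
a = 1.75, b = 4.0, n = 4
h = (b - a)/n = 0.562500

Trapezoidal rule: (h/2)[f(x₀) + 2f(x₁) + 2f(x₂) + ... + f(xₙ)]

x_0 = 1.7500, f(x_0) = 4.062500, coefficient = 1
x_1 = 2.3125, f(x_1) = 6.347656, coefficient = 2
x_2 = 2.8750, f(x_2) = 9.265625, coefficient = 2
x_3 = 3.4375, f(x_3) = 12.816406, coefficient = 2
x_4 = 4.0000, f(x_4) = 17.000000, coefficient = 1

I ≈ (0.562500/2) × 77.921875 = 21.915527
Exact value: 21.796875
Error: 0.118652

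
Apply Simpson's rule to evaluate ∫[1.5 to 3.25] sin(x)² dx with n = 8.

f(x) = sin(x)²
a = 1.5, b = 3.25, n = 8
h = (b - a)/n = 0.218750

Simpson's rule: (h/3)[f(x₀) + 4f(x₁) + 2f(x₂) + ... + f(xₙ)]

x_0 = 1.5000, f(x_0) = 0.994996, coefficient = 1
x_1 = 1.7188, f(x_1) = 0.978269, coefficient = 4
x_2 = 1.9375, f(x_2) = 0.871449, coefficient = 2
x_3 = 2.1562, f(x_3) = 0.694658, coefficient = 4
x_4 = 2.3750, f(x_4) = 0.481199, coefficient = 2
x_5 = 2.5938, f(x_5) = 0.271281, coefficient = 4
x_6 = 2.8125, f(x_6) = 0.104448, coefficient = 2
x_7 = 3.0312, f(x_7) = 0.012126, coefficient = 4
x_8 = 3.2500, f(x_8) = 0.011706, coefficient = 1

I ≈ (0.218750/3) × 11.746233 = 0.856496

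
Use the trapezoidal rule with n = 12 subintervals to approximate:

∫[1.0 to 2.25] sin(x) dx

f(x) = sin(x)
a = 1.0, b = 2.25, n = 12
h = (b - a)/n = 0.104167

Trapezoidal rule: (h/2)[f(x₀) + 2f(x₁) + 2f(x₂) + ... + f(xₙ)]

x_0 = 1.0000, f(x_0) = 0.841471, coefficient = 1
x_1 = 1.1042, f(x_1) = 0.893090, coefficient = 2
x_2 = 1.2083, f(x_2) = 0.935026, coefficient = 2
x_3 = 1.3125, f(x_3) = 0.966827, coefficient = 2
x_4 = 1.4167, f(x_4) = 0.988146, coefficient = 2
x_5 = 1.5208, f(x_5) = 0.998752, coefficient = 2
x_6 = 1.6250, f(x_6) = 0.998531, coefficient = 2
x_7 = 1.7292, f(x_7) = 0.987486, coefficient = 2
x_8 = 1.8333, f(x_8) = 0.965735, coefficient = 2
x_9 = 1.9375, f(x_9) = 0.933514, coefficient = 2
x_10 = 2.0417, f(x_10) = 0.891174, coefficient = 2
x_11 = 2.1458, f(x_11) = 0.839172, coefficient = 2
x_12 = 2.2500, f(x_12) = 0.778073, coefficient = 1

I ≈ (0.104167/2) × 22.414448 = 1.167419
Exact value: 1.168476
Error: 0.001057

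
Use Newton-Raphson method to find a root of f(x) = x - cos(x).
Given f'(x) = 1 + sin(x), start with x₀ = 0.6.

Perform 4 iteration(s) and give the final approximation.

f(x) = x - cos(x)
f'(x) = 1 + sin(x)
x₀ = 0.6

Newton-Raphson formula: x_{n+1} = x_n - f(x_n)/f'(x_n)

Iteration 1:
  f(0.600000) = -0.225336
  f'(0.600000) = 1.564642
  x_1 = 0.600000 - (-0.225336)/1.564642 = 0.744017
Iteration 2:
  f(0.744017) = 0.008264
  f'(0.744017) = 1.677249
  x_2 = 0.744017 - 0.008264/1.677249 = 0.739090
Iteration 3:
  f(0.739090) = 0.000009
  f'(0.739090) = 1.673616
  x_3 = 0.739090 - 0.000009/1.673616 = 0.739085
Iteration 4:
  f(0.739085) = 0.000000
  f'(0.739085) = 1.673612
  x_4 = 0.739085 - 0.000000/1.673612 = 0.739085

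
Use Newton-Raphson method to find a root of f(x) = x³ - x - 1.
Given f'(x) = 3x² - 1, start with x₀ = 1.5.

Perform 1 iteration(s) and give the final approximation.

f(x) = x³ - x - 1
f'(x) = 3x² - 1
x₀ = 1.5

Newton-Raphson formula: x_{n+1} = x_n - f(x_n)/f'(x_n)

Iteration 1:
  f(1.500000) = 0.875000
  f'(1.500000) = 5.750000
  x_1 = 1.500000 - 0.875000/5.750000 = 1.347826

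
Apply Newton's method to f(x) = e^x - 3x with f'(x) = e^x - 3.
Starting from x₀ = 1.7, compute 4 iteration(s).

f(x) = e^x - 3x
f'(x) = e^x - 3
x₀ = 1.7

Newton-Raphson formula: x_{n+1} = x_n - f(x_n)/f'(x_n)

Iteration 1:
  f(1.700000) = 0.373947
  f'(1.700000) = 2.473947
  x_1 = 1.700000 - 0.373947/2.473947 = 1.548846
Iteration 2:
  f(1.548846) = 0.059498
  f'(1.548846) = 1.706036
  x_2 = 1.548846 - 0.059498/1.706036 = 1.513971
Iteration 3:
  f(1.513971) = 0.002829
  f'(1.513971) = 1.544741
  x_3 = 1.513971 - 0.002829/1.544741 = 1.512140
Iteration 4:
  f(1.512140) = 0.000008
  f'(1.512140) = 1.536426
  x_4 = 1.512140 - 0.000008/1.536426 = 1.512135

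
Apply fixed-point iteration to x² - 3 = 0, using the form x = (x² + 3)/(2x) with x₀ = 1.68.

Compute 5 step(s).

Equation: x² - 3 = 0
Fixed-point form: x = (x² + 3)/(2x)
x₀ = 1.68

x_1 = g(1.680000) = 1.732857
x_2 = g(1.732857) = 1.732051
x_3 = g(1.732051) = 1.732051
x_4 = g(1.732051) = 1.732051
x_5 = g(1.732051) = 1.732051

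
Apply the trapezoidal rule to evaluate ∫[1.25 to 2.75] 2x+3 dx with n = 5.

f(x) = 2x+3
a = 1.25, b = 2.75, n = 5
h = (b - a)/n = 0.300000

Trapezoidal rule: (h/2)[f(x₀) + 2f(x₁) + 2f(x₂) + ... + f(xₙ)]

x_0 = 1.2500, f(x_0) = 5.500000, coefficient = 1
x_1 = 1.5500, f(x_1) = 6.100000, coefficient = 2
x_2 = 1.8500, f(x_2) = 6.700000, coefficient = 2
x_3 = 2.1500, f(x_3) = 7.300000, coefficient = 2
x_4 = 2.4500, f(x_4) = 7.900000, coefficient = 2
x_5 = 2.7500, f(x_5) = 8.500000, coefficient = 1

I ≈ (0.300000/2) × 70.000000 = 10.500000
Exact value: 10.500000
Error: 0.000000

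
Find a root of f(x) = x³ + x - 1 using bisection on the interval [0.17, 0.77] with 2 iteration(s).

f(x) = x³ + x - 1
Initial interval: [0.17, 0.77]

Iteration 1:
  c_1 = (0.170000 + 0.770000)/2 = 0.470000
  f(c_1) = f(0.470000) = -0.426177
  f(a) × f(c) ≥ 0, new interval: [0.470000, 0.770000]
Iteration 2:
  c_2 = (0.470000 + 0.770000)/2 = 0.620000
  f(c_2) = f(0.620000) = -0.141672
  f(a) × f(c) ≥ 0, new interval: [0.620000, 0.770000]

After 2 iteration(s), the approximation is c_2 = 0.620000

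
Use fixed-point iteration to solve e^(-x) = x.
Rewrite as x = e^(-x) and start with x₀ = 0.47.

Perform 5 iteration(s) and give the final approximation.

Equation: e^(-x) = x
Fixed-point form: x = e^(-x)
x₀ = 0.47

x_1 = g(0.470000) = 0.625002
x_2 = g(0.625002) = 0.535260
x_3 = g(0.535260) = 0.585517
x_4 = g(0.585517) = 0.556818
x_5 = g(0.556818) = 0.573030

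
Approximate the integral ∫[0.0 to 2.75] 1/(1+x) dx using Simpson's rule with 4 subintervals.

f(x) = 1/(1+x)
a = 0.0, b = 2.75, n = 4
h = (b - a)/n = 0.687500

Simpson's rule: (h/3)[f(x₀) + 4f(x₁) + 2f(x₂) + ... + f(xₙ)]

x_0 = 0.0000, f(x_0) = 1.000000, coefficient = 1
x_1 = 0.6875, f(x_1) = 0.592593, coefficient = 4
x_2 = 1.3750, f(x_2) = 0.421053, coefficient = 2
x_3 = 2.0625, f(x_3) = 0.326531, coefficient = 4
x_4 = 2.7500, f(x_4) = 0.266667, coefficient = 1

I ≈ (0.687500/3) × 5.785265 = 1.325790
Exact value: 1.321756
Error: 0.004034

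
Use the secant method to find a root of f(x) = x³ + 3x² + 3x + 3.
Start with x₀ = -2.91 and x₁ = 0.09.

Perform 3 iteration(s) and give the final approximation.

f(x) = x³ + 3x² + 3x + 3
x₀ = -2.91, x₁ = 0.09

Secant formula: x_{n+1} = x_n - f(x_n)(x_n - x_{n-1})/(f(x_n) - f(x_{n-1}))

Iteration 1:
  f(-2.910000) = -4.967871
  f(0.090000) = 3.295029
  x_2 = 0.090000 - 3.295029×(0.090000 - (-2.910000))/(3.295029 - (-4.967871))
       = -1.106322
Iteration 2:
  f(0.090000) = 3.295029
  f(-1.106322) = 1.998798
  x_3 = -1.106322 - 1.998798×(-1.106322 - 0.090000)/(1.998798 - 3.295029)
       = -2.951059
Iteration 3:
  f(-1.106322) = 1.998798
  f(-2.951059) = -5.426964
  x_4 = -2.951059 - (-5.426964)×(-2.951059 - (-1.106322))/(-5.426964 - 1.998798)
       = -1.602871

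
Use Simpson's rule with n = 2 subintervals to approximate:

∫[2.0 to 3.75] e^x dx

f(x) = e^x
a = 2.0, b = 3.75, n = 2
h = (b - a)/n = 0.875000

Simpson's rule: (h/3)[f(x₀) + 4f(x₁) + 2f(x₂) + ... + f(xₙ)]

x_0 = 2.0000, f(x_0) = 7.389056, coefficient = 1
x_1 = 2.8750, f(x_1) = 17.725424, coefficient = 4
x_2 = 3.7500, f(x_2) = 42.521082, coefficient = 1

I ≈ (0.875000/3) × 120.811835 = 35.236785
Exact value: 35.132026
Error: 0.104759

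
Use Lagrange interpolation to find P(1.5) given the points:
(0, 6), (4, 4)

Lagrange interpolation formula:
P(x) = Σ yᵢ × Lᵢ(x)
where Lᵢ(x) = Π_{j≠i} (x - xⱼ)/(xᵢ - xⱼ)

L_0(1.5) = (1.5 - 4)/(0 - 4) = 0.625000
L_1(1.5) = (1.5 - 0)/(4 - 0) = 0.375000

P(1.5) = 6×L_0(1.5) + 4×L_1(1.5)
P(1.5) = 5.250000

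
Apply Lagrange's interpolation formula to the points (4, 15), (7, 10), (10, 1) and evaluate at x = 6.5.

Lagrange interpolation formula:
P(x) = Σ yᵢ × Lᵢ(x)
where Lᵢ(x) = Π_{j≠i} (x - xⱼ)/(xᵢ - xⱼ)

L_0(6.5) = (6.5 - 7)/(4 - 7) × (6.5 - 10)/(4 - 10) = 0.097222
L_1(6.5) = (6.5 - 4)/(7 - 4) × (6.5 - 10)/(7 - 10) = 0.972222
L_2(6.5) = (6.5 - 4)/(10 - 4) × (6.5 - 7)/(10 - 7) = -0.069444

P(6.5) = 15×L_0(6.5) + 10×L_1(6.5) + 1×L_2(6.5)
P(6.5) = 11.111111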